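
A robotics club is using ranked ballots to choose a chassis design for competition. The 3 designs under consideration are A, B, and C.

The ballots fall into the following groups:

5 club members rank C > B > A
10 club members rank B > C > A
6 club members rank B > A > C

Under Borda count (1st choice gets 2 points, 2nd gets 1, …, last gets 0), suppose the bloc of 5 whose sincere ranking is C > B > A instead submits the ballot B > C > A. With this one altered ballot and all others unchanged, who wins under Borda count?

Borda totals with the altered ballot: A 6, B 42, C 15.
The winner is unchanged: still B.

B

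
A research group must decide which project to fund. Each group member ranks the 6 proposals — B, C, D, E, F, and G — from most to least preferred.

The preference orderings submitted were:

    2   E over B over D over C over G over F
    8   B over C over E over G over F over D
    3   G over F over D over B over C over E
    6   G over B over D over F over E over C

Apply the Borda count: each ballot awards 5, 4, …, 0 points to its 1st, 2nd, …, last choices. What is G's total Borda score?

63

Borda scores:
  B: 2·4 + 8·5 + 3·2 + 6·4 = 78
  C: 2·2 + 8·4 + 3·1 + 6·0 = 39
  D: 2·3 + 8·0 + 3·3 + 6·3 = 33
  E: 2·5 + 8·3 + 3·0 + 6·1 = 40
  F: 2·0 + 8·1 + 3·4 + 6·2 = 32
  G: 2·1 + 8·2 + 3·5 + 6·5 = 63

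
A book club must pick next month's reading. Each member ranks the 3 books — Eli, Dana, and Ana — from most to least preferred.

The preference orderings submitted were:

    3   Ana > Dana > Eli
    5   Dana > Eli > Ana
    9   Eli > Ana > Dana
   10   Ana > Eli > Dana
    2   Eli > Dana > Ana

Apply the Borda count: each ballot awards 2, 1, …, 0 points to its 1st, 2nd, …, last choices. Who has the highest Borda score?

Borda scores:
  Eli: 3·0 + 5·1 + 9·2 + 10·1 + 2·2 = 37
  Dana: 3·1 + 5·2 + 9·0 + 10·0 + 2·1 = 15
  Ana: 3·2 + 5·0 + 9·1 + 10·2 + 2·0 = 35
Eli has the highest total.

Eli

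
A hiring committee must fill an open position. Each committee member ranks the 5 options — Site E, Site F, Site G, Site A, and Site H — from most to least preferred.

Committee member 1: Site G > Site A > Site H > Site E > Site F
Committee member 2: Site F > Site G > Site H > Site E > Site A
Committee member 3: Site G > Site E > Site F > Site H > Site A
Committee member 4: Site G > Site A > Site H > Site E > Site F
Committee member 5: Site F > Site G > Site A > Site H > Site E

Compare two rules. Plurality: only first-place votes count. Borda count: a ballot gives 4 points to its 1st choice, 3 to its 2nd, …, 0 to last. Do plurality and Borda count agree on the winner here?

Yes

Plurality first-place counts: Site E 0, Site F 2, Site G 3, Site A 0, Site H 0 → Site G.
Borda totals: Site E 6, Site F 10, Site G 18, Site A 8, Site H 8 → Site G.
The two rules agree on Site G.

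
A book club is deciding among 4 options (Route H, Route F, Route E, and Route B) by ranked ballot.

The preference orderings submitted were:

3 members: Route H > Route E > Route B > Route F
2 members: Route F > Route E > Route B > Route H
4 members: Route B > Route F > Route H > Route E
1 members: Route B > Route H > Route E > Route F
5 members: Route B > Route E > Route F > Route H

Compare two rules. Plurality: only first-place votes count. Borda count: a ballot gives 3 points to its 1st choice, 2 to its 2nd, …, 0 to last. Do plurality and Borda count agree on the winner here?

Yes

Plurality first-place counts: Route H 3, Route F 2, Route E 0, Route B 10 → Route B.
Borda totals: Route H 15, Route F 19, Route E 21, Route B 35 → Route B.
The two rules agree on Route B.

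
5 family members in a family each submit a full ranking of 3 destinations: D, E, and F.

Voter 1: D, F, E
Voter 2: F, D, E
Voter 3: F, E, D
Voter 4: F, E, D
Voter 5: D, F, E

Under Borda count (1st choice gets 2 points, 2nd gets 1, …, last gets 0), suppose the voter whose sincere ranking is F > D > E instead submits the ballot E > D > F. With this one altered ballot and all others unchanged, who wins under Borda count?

F

Borda totals with the altered ballot: D 5, E 4, F 6.
The winner is unchanged: still F.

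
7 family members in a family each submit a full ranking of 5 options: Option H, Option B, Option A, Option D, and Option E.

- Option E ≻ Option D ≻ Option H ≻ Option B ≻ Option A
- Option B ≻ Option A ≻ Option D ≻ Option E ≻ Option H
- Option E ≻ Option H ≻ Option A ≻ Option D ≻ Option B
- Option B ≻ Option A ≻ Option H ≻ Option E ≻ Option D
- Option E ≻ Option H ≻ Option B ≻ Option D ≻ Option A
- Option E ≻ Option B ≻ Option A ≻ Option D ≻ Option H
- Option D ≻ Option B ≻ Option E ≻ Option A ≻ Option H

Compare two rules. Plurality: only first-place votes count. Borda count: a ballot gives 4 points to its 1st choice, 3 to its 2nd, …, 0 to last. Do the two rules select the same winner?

Plurality first-place counts: Option H 0, Option B 2, Option A 0, Option D 1, Option E 4 → Option E.
Borda totals: Option H 10, Option B 17, Option A 11, Option D 12, Option E 20 → Option E.
The two rules agree on Option E.

Yes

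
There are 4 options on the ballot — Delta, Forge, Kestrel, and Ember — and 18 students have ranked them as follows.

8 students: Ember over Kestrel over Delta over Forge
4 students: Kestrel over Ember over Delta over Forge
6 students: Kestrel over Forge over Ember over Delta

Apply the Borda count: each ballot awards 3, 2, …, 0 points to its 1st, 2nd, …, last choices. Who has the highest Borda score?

Kestrel

Borda scores:
  Delta: 8·1 + 4·1 + 6·0 = 12
  Forge: 8·0 + 4·0 + 6·2 = 12
  Kestrel: 8·2 + 4·3 + 6·3 = 46
  Ember: 8·3 + 4·2 + 6·1 = 38
Kestrel has the highest total.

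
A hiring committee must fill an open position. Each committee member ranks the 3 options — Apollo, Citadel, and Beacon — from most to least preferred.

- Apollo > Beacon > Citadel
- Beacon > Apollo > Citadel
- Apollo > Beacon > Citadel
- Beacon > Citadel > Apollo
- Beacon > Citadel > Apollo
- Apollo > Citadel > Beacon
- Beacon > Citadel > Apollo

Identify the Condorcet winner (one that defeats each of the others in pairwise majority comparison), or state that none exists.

Head-to-head results (7 voters total):
Apollo vs Citadel: Apollo wins 4–3.
Apollo vs Beacon: Beacon wins 4–3.
Citadel vs Beacon: Beacon wins 6–1.
Beacon beats each rival — Apollo (4–3), Citadel (6–1) — so Beacon is the Condorcet winner.

Beacon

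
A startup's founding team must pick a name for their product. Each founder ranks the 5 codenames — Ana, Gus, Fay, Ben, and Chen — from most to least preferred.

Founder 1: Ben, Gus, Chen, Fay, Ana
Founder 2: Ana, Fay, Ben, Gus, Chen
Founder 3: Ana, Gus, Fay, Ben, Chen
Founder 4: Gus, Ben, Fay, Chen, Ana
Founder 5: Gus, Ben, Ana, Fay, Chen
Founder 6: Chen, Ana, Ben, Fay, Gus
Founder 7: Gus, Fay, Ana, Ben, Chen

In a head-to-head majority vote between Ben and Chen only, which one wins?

Ben

Ballots ranking Ben above Chen: 6.
Ballots ranking Chen above Ben: 1.
Ben wins the head-to-head, 6–1.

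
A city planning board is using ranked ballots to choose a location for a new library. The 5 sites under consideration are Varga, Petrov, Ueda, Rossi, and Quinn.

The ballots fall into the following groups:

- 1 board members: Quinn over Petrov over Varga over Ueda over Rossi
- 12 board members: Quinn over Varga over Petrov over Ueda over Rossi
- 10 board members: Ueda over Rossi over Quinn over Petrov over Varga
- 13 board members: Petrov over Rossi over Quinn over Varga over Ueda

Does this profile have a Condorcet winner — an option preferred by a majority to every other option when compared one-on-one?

No

Head-to-head results (36 voters total):
Varga vs Petrov: Petrov wins 24–12.
Varga vs Ueda: Varga wins 26–10.
Varga vs Rossi: Rossi wins 23–13.
Varga vs Quinn: Quinn wins 36–0.
Petrov vs Ueda: Petrov wins 26–10.
Petrov vs Rossi: Petrov wins 26–10.
Petrov vs Quinn: Quinn wins 23–13.
Ueda vs Rossi: Ueda wins 23–13.
Ueda vs Quinn: Quinn wins 26–10.
Rossi vs Quinn: Rossi wins 23–13.
No candidate beats all others: Varga beats Ueda beats Rossi beats Varga, a majority cycle.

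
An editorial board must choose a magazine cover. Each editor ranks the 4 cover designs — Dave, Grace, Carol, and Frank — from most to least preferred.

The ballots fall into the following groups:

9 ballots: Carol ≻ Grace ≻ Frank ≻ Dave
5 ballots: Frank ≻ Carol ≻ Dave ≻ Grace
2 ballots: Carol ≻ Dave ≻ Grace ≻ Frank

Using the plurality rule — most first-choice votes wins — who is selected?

First-place vote totals:
  Dave: 0
  Grace: 0
  Carol: 11
  Frank: 5
Carol has the most first-place votes.

Carol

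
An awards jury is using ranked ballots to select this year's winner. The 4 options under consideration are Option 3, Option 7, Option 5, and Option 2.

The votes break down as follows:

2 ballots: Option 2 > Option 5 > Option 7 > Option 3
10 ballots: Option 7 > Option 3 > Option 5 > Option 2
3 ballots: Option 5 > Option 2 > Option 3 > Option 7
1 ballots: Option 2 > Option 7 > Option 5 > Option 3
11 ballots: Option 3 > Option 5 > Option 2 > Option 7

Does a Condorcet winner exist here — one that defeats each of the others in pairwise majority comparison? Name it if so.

Option 3

Head-to-head results (27 voters total):
Option 3 vs Option 7: Option 3 wins 14–13.
Option 3 vs Option 5: Option 3 wins 21–6.
Option 3 vs Option 2: Option 3 wins 21–6.
Option 7 vs Option 5: Option 5 wins 16–11.
Option 7 vs Option 2: Option 2 wins 17–10.
Option 5 vs Option 2: Option 5 wins 24–3.
Option 3 beats each rival — Option 7 (14–13), Option 5 (21–6), Option 2 (21–6) — so Option 3 is the Condorcet winner.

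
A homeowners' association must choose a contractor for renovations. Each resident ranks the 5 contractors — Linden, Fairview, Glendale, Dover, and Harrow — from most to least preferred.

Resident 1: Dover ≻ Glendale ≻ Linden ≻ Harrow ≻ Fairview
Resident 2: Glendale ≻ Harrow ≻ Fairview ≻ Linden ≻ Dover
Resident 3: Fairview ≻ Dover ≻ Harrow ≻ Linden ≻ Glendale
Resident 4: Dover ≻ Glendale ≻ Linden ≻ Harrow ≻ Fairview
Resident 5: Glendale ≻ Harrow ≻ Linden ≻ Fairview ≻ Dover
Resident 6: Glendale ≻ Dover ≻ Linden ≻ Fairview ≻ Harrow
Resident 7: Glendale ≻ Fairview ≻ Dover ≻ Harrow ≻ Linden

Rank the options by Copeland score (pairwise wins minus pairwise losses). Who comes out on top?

Glendale

Pairwise results:
  Linden vs Fairview: Linden wins 4–3.
  Linden vs Glendale: Glendale wins 6–1.
  Linden vs Dover: Dover wins 5–2.
  Linden vs Harrow: Harrow wins 4–3.
  Fairview vs Glendale: Glendale wins 6–1.
  Fairview vs Dover: Fairview wins 4–3.
  Fairview vs Harrow: Harrow wins 4–3.
  Glendale vs Dover: Glendale wins 4–3.
  Glendale vs Harrow: Glendale wins 6–1.
  Dover vs Harrow: Dover wins 5–2.
Copeland scores (wins − losses):
  Linden: 1 − 3 = -2
  Fairview: 1 − 3 = -2
  Glendale: 4 − 0 = 4
  Dover: 2 − 2 = 0
  Harrow: 2 − 2 = 0
Glendale has the best Copeland score.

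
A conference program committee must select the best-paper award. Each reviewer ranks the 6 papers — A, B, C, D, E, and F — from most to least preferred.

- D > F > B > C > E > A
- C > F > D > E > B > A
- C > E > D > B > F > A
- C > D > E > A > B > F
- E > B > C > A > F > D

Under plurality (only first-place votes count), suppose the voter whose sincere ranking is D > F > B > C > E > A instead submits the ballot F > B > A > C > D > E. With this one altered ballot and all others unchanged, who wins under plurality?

C

First-place totals with the altered ballot: A 0, B 0, C 3, D 0, E 1, F 1.
The winner is unchanged: still C.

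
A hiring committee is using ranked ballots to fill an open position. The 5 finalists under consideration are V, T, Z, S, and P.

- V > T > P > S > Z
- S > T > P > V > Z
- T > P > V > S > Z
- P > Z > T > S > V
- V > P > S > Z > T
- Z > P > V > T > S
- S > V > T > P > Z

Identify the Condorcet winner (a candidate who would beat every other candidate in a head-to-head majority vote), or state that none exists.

Head-to-head results (7 voters total):
V vs T: V wins 4–3.
V vs Z: V wins 5–2.
V vs S: V wins 4–3.
V vs P: P wins 4–3.
T vs Z: T wins 4–3.
T vs S: T wins 4–3.
T vs P: T wins 4–3.
Z vs S: S wins 5–2.
Z vs P: P wins 6–1.
S vs P: P wins 5–2.
No candidate beats all others: V beats T beats P beats V, a majority cycle.

No Condorcet winner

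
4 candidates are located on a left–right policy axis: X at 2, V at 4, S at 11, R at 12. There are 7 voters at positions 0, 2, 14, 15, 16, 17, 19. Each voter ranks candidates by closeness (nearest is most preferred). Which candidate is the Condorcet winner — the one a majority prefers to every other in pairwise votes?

R

With single-peaked preferences on a line, the Condorcet winner is the candidate closest to the median voter.
The median voter (position 15) is closest to R at 12.
Check: R vs S — voters closer to R: 5 of 7.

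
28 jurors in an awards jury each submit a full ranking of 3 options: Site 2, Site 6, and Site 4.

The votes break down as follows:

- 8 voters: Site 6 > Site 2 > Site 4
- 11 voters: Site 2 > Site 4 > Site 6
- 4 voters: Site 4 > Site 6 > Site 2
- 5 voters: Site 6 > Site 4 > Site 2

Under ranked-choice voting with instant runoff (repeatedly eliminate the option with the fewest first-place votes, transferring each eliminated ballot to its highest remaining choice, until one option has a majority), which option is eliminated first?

Round 1: Site 6 13, Site 2 11, Site 4 4. Site 4 has the fewest and is eliminated.
Round 2: Site 6 17, Site 2 11. Site 6 has a majority.

Site 4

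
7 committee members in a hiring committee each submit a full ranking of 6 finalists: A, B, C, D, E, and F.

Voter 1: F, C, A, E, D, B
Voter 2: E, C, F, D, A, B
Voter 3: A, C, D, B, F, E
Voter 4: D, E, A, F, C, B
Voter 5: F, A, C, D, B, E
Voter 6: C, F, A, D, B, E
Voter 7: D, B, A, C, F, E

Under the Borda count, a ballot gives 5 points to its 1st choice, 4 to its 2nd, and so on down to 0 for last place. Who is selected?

C

Borda scores:
  A: 3 + 1 + 5 + 3 + 4 + 3 + 3 = 22
  B: 0 + 0 + 2 + 0 + 1 + 1 + 4 = 8
  C: 4 + 4 + 4 + 1 + 3 + 5 + 2 = 23
  D: 1 + 2 + 3 + 5 + 2 + 2 + 5 = 20
  E: 2 + 5 + 0 + 4 + 0 + 0 + 0 = 11
  F: 5 + 3 + 1 + 2 + 5 + 4 + 1 = 21
C has the highest total.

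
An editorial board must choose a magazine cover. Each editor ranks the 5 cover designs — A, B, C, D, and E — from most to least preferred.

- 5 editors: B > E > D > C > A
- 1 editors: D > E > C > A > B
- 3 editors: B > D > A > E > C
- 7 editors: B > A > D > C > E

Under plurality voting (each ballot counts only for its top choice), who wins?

First-place vote totals:
  A: 0
  B: 15
  C: 0
  D: 1
  E: 0
B has the most first-place votes.

B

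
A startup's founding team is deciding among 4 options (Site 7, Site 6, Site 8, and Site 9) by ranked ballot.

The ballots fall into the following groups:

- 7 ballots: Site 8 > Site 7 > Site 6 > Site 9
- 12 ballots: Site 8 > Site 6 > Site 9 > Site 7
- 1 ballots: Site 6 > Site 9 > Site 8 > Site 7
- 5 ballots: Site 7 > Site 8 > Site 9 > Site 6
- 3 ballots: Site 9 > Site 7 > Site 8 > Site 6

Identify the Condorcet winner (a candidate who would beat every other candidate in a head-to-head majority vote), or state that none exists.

Head-to-head results (28 voters total):
Site 7 vs Site 6: Site 7 wins 15–13.
Site 7 vs Site 8: Site 8 wins 20–8.
Site 7 vs Site 9: Site 9 wins 16–12.
Site 6 vs Site 8: Site 8 wins 27–1.
Site 6 vs Site 9: Site 6 wins 20–8.
Site 8 vs Site 9: Site 8 wins 24–4.
Site 8 beats each rival — Site 7 (20–8), Site 6 (27–1), Site 9 (24–4) — so Site 8 is the Condorcet winner.

Site 8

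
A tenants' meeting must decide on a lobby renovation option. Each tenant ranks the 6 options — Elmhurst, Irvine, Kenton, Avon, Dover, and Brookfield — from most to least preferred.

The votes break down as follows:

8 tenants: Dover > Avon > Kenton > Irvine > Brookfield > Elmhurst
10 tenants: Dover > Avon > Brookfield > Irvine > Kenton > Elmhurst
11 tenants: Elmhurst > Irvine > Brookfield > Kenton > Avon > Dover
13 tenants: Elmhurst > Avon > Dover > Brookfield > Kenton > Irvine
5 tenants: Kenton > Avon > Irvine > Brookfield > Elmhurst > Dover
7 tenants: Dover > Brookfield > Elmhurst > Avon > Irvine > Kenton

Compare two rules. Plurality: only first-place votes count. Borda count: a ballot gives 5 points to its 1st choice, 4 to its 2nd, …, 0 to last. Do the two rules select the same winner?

Plurality first-place counts: Elmhurst 24, Irvine 0, Kenton 5, Avon 0, Dover 25, Brookfield 0 → Dover.
Borda totals: Elmhurst 146, Irvine 102, Kenton 94, Avon 169, Dover 164, Brookfield 135 → Avon.
The two rules disagree: plurality picks Dover, Borda picks Avon.

No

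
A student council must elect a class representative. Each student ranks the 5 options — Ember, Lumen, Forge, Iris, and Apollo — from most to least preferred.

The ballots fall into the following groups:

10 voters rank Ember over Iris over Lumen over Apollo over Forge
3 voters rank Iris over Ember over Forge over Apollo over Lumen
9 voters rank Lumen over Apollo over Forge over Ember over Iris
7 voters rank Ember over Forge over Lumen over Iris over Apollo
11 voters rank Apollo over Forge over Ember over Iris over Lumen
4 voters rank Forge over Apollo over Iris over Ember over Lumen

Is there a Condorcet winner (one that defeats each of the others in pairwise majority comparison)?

No

Head-to-head results (44 voters total):
Ember vs Lumen: Ember wins 35–9.
Ember vs Forge: Forge wins 24–20.
Ember vs Iris: Ember wins 37–7.
Ember vs Apollo: Apollo wins 24–20.
Lumen vs Forge: Forge wins 25–19.
Lumen vs Iris: Iris wins 28–16.
Lumen vs Apollo: Lumen wins 26–18.
Forge vs Iris: Forge wins 31–13.
Forge vs Apollo: Apollo wins 30–14.
Iris vs Apollo: Apollo wins 24–20.
No candidate beats all others: Ember beats Lumen beats Apollo beats Ember, a majority cycle.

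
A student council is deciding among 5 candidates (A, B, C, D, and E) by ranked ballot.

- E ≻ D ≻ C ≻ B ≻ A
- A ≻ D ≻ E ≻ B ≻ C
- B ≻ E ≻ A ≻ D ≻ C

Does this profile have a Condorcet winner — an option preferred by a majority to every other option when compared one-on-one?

Yes

Head-to-head results (3 voters total):
A vs B: B wins 2–1.
A vs C: A wins 2–1.
A vs D: A wins 2–1.
A vs E: E wins 2–1.
B vs C: B wins 2–1.
B vs D: D wins 2–1.
B vs E: E wins 2–1.
C vs D: D wins 3–0.
C vs E: E wins 3–0.
D vs E: E wins 2–1.
E beats each rival — A (2–1), B (2–1), C (3–0), D (2–1) — so E is the Condorcet winner.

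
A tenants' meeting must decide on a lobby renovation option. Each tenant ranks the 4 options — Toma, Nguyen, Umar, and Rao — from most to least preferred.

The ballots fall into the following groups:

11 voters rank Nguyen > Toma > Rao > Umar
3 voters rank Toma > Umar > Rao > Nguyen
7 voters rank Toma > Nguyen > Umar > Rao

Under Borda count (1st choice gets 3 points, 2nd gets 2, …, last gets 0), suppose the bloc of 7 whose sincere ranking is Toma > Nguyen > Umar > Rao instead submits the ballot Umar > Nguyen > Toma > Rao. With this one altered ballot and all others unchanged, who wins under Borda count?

Nguyen

Borda totals with the altered ballot: Toma 38, Nguyen 47, Umar 27, Rao 14.
The switch changes the winner from Toma to Nguyen.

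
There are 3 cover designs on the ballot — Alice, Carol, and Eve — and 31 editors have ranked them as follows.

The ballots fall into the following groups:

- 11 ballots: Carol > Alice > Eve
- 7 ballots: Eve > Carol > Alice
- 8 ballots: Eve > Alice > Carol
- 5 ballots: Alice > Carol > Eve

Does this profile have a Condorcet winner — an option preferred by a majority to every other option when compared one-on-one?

Yes

Head-to-head results (31 voters total):
Alice vs Carol: Carol wins 18–13.
Alice vs Eve: Alice wins 16–15.
Carol vs Eve: Carol wins 16–15.
Carol beats each rival — Alice (18–13), Eve (16–15) — so Carol is the Condorcet winner.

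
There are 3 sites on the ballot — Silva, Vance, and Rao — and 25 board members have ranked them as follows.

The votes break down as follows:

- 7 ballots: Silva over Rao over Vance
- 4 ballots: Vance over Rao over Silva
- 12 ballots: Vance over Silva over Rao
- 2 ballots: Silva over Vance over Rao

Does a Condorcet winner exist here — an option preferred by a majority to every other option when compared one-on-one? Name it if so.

Vance

Head-to-head results (25 voters total):
Silva vs Vance: Vance wins 16–9.
Silva vs Rao: Silva wins 21–4.
Vance vs Rao: Vance wins 18–7.
Vance beats each rival — Silva (16–9), Rao (18–7) — so Vance is the Condorcet winner.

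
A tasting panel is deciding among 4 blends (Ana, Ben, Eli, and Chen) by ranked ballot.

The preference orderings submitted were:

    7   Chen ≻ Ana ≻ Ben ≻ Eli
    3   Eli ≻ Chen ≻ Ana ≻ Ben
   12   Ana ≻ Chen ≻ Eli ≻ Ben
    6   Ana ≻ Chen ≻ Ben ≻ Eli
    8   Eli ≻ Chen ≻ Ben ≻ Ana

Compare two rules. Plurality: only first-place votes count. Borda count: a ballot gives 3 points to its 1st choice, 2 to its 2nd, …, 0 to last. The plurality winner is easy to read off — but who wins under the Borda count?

Chen

Plurality first-place counts: Ana 18, Ben 0, Eli 11, Chen 7 → Ana.
Borda totals: Ana 71, Ben 21, Eli 45, Chen 79 → Chen.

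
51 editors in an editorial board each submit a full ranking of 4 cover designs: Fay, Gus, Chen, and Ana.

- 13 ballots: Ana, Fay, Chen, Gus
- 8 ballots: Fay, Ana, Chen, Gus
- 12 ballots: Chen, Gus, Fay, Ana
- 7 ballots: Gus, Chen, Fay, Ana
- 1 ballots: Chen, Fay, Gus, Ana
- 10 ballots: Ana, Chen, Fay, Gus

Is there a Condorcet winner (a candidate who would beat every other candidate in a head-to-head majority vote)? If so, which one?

Head-to-head results (51 voters total):
Fay vs Gus: Fay wins 32–19.
Fay vs Chen: Chen wins 30–21.
Fay vs Ana: Fay wins 28–23.
Gus vs Chen: Chen wins 44–7.
Gus vs Ana: Ana wins 31–20.
Chen vs Ana: Ana wins 31–20.
No candidate beats all others: Fay beats Ana beats Chen beats Fay, a majority cycle.

There is no Condorcet winner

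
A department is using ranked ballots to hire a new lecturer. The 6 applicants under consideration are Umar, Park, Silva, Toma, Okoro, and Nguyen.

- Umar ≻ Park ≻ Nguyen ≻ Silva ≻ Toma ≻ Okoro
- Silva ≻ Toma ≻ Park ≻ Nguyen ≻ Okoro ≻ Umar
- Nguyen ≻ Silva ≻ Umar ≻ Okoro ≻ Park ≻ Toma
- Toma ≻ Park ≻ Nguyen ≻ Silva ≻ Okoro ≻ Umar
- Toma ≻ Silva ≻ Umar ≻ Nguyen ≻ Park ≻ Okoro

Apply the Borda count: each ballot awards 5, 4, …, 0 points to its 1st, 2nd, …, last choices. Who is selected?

Borda scores:
  Umar: 5 + 0 + 3 + 0 + 3 = 11
  Park: 4 + 3 + 1 + 4 + 1 = 13
  Silva: 2 + 5 + 4 + 2 + 4 = 17
  Toma: 1 + 4 + 0 + 5 + 5 = 15
  Okoro: 0 + 1 + 2 + 1 + 0 = 4
  Nguyen: 3 + 2 + 5 + 3 + 2 = 15
Silva has the highest total.

Silva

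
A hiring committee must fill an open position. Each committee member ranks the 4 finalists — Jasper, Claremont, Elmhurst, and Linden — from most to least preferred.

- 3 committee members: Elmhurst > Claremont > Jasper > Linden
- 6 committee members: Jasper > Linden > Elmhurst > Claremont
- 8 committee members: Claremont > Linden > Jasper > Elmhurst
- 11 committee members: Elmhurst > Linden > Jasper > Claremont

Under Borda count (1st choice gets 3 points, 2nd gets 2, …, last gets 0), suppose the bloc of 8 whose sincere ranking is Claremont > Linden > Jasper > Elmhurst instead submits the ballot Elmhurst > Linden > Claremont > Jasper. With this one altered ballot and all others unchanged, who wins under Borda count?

Elmhurst

Borda totals with the altered ballot: Jasper 32, Claremont 14, Elmhurst 72, Linden 50.
The switch changes the winner from Linden to Elmhurst.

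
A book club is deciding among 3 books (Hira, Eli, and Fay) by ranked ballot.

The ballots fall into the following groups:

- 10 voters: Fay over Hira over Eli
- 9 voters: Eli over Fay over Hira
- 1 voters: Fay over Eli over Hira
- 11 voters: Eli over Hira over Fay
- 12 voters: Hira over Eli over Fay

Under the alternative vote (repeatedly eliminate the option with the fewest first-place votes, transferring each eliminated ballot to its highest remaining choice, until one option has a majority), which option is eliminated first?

Round 1: Eli 20, Hira 12, Fay 11. Fay has the fewest and is eliminated.
Round 2: Hira 22, Eli 21. Hira has a majority.

Fay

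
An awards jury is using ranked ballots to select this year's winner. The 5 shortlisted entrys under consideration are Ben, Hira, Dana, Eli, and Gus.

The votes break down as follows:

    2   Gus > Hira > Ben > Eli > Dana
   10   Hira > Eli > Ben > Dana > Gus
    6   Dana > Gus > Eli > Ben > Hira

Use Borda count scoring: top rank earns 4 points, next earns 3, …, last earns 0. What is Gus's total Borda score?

26

Borda scores:
  Ben: 2·2 + 10·2 + 6·1 = 30
  Hira: 2·3 + 10·4 + 6·0 = 46
  Dana: 2·0 + 10·1 + 6·4 = 34
  Eli: 2·1 + 10·3 + 6·2 = 44
  Gus: 2·4 + 10·0 + 6·3 = 26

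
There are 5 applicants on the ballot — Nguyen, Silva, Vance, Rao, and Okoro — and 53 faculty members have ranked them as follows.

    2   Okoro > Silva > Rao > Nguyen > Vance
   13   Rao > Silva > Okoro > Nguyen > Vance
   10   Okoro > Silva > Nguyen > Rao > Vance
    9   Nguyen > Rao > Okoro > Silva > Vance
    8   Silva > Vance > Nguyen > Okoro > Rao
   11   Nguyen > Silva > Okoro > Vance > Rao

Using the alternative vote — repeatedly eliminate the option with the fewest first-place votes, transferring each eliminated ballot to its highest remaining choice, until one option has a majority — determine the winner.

Nguyen

Round 1: Nguyen 20, Rao 13, Okoro 12, Silva 8, Vance 0. Vance has the fewest and is eliminated.
Round 2: Nguyen 20, Rao 13, Okoro 12, Silva 8. Silva has the fewest and is eliminated.
Round 3: Nguyen 28, Rao 13, Okoro 12. Nguyen has a majority.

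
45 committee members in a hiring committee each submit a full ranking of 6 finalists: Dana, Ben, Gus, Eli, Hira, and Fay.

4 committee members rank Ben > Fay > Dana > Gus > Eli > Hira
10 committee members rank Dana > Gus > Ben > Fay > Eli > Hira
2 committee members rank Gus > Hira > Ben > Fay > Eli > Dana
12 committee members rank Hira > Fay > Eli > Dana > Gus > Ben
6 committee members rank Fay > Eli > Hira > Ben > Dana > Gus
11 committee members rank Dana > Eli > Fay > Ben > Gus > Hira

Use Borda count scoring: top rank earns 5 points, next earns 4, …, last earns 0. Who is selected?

Borda scores:
  Dana: 4·3 + 10·5 + 2·0 + 12·2 + 6·1 + 11·5 = 147
  Ben: 4·5 + 10·3 + 2·3 + 12·0 + 6·2 + 11·2 = 90
  Gus: 4·2 + 10·4 + 2·5 + 12·1 + 6·0 + 11·1 = 81
  Eli: 4·1 + 10·1 + 2·1 + 12·3 + 6·4 + 11·4 = 120
  Hira: 4·0 + 10·0 + 2·4 + 12·5 + 6·3 + 11·0 = 86
  Fay: 4·4 + 10·2 + 2·2 + 12·4 + 6·5 + 11·3 = 151
Fay has the highest total.

Fay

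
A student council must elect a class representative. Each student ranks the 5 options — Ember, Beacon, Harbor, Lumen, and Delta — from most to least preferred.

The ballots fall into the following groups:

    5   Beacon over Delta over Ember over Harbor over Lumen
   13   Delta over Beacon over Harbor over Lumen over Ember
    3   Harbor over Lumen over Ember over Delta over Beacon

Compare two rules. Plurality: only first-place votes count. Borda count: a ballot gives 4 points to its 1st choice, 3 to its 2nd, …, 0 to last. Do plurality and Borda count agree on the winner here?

Yes

Plurality first-place counts: Ember 0, Beacon 5, Harbor 3, Lumen 0, Delta 13 → Delta.
Borda totals: Ember 16, Beacon 59, Harbor 43, Lumen 22, Delta 70 → Delta.
The two rules agree on Delta.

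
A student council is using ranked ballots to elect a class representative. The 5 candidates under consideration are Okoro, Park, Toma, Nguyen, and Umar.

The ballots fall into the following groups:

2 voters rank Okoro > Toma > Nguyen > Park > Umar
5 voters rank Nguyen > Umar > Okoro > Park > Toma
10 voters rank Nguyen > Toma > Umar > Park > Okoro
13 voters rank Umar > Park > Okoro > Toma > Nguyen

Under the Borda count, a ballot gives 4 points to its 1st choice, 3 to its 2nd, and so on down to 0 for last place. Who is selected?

Borda scores:
  Okoro: 2·4 + 5·2 + 10·0 + 13·2 = 44
  Park: 2·1 + 5·1 + 10·1 + 13·3 = 56
  Toma: 2·3 + 5·0 + 10·3 + 13·1 = 49
  Nguyen: 2·2 + 5·4 + 10·4 + 13·0 = 64
  Umar: 2·0 + 5·3 + 10·2 + 13·4 = 87
Umar has the highest total.

Umar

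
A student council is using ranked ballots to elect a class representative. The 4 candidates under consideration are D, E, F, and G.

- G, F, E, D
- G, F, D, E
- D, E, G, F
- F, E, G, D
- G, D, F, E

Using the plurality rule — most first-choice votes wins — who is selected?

G

First-place vote totals:
  D: 1
  E: 0
  F: 1
  G: 3
G has the most first-place votes.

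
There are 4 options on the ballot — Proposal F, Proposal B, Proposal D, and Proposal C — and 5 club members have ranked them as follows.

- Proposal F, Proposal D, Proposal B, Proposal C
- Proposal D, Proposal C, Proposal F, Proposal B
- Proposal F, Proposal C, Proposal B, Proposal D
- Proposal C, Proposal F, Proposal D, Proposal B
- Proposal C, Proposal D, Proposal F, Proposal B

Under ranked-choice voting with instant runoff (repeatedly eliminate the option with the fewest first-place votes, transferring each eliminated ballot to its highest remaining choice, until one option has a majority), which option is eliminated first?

Proposal B

Round 1: Proposal F 2, Proposal C 2, Proposal D 1, Proposal B 0. Proposal B has the fewest and is eliminated.
Round 2: Proposal F 2, Proposal C 2, Proposal D 1. Proposal D has the fewest and is eliminated.
Round 3: Proposal C 3, Proposal F 2. Proposal C has a majority.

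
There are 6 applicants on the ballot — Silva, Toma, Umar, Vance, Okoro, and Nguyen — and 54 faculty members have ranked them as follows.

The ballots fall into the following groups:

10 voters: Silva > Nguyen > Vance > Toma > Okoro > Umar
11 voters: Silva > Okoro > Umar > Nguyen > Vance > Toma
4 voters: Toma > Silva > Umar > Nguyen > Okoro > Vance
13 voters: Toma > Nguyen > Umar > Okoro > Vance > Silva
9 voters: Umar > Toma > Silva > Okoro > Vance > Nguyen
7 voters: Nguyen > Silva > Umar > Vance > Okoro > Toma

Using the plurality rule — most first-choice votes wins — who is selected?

First-place vote totals:
  Silva: 21
  Toma: 17
  Umar: 9
  Vance: 0
  Okoro: 0
  Nguyen: 7
Silva has the most first-place votes.

Silva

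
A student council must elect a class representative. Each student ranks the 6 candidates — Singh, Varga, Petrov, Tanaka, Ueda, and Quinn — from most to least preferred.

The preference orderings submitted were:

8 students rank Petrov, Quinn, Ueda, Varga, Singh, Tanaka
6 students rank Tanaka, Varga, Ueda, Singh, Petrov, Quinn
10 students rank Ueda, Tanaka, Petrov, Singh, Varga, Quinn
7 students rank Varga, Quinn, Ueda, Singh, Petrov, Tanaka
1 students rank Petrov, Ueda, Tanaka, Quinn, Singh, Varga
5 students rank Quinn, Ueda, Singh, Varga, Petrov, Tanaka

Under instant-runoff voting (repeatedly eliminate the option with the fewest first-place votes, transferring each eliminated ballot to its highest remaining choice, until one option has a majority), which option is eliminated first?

Singh

Round 1: Ueda 10, Petrov 9, Varga 7, Tanaka 6, Quinn 5, Singh 0. Singh has the fewest and is eliminated.
Round 2: Ueda 10, Petrov 9, Varga 7, Tanaka 6, Quinn 5. Quinn has the fewest and is eliminated.
Round 3: Ueda 15, Petrov 9, Varga 7, Tanaka 6. Tanaka has the fewest and is eliminated.
Round 4: Ueda 15, Varga 13, Petrov 9. Petrov has the fewest and is eliminated.
Round 5: Ueda 24, Varga 13. Ueda has a majority.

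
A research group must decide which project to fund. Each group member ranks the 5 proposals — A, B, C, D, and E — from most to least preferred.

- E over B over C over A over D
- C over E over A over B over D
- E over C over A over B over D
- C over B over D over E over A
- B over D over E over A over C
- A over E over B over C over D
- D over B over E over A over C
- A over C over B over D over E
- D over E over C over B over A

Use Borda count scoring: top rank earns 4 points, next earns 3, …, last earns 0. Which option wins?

E

Borda scores:
  A: 1 + 2 + 2 + 0 + 1 + 4 + 1 + 4 + 0 = 15
  B: 3 + 1 + 1 + 3 + 4 + 2 + 3 + 2 + 1 = 20
  C: 2 + 4 + 3 + 4 + 0 + 1 + 0 + 3 + 2 = 19
  D: 0 + 0 + 0 + 2 + 3 + 0 + 4 + 1 + 4 = 14
  E: 4 + 3 + 4 + 1 + 2 + 3 + 2 + 0 + 3 = 22
E has the highest total.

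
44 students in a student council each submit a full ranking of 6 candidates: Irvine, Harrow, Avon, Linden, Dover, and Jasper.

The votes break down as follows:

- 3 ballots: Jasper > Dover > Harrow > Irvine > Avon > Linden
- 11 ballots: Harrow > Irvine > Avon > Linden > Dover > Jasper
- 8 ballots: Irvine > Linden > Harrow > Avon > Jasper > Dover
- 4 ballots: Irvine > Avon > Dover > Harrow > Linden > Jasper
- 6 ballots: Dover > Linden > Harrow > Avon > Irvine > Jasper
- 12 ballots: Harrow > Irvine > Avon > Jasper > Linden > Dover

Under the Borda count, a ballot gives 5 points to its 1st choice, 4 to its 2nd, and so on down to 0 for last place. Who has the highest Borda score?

Harrow

Borda scores:
  Irvine: 3·2 + 11·4 + 8·5 + 4·5 + 6·1 + 12·4 = 164
  Harrow: 3·3 + 11·5 + 8·3 + 4·2 + 6·3 + 12·5 = 174
  Avon: 3·1 + 11·3 + 8·2 + 4·4 + 6·2 + 12·3 = 116
  Linden: 3·0 + 11·2 + 8·4 + 4·1 + 6·4 + 12·1 = 94
  Dover: 3·4 + 11·1 + 8·0 + 4·3 + 6·5 + 12·0 = 65
  Jasper: 3·5 + 11·0 + 8·1 + 4·0 + 6·0 + 12·2 = 47
Harrow has the highest total.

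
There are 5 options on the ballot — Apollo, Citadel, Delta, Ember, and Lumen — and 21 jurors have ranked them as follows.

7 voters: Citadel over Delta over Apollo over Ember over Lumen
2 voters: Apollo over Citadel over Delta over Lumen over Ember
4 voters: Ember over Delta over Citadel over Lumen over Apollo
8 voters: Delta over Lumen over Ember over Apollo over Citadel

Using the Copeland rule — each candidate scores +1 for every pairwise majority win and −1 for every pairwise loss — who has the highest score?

Pairwise results:
  Apollo vs Citadel: Citadel wins 11–10.
  Apollo vs Delta: Delta wins 19–2.
  Apollo vs Ember: Ember wins 12–9.
  Apollo vs Lumen: Lumen wins 12–9.
  Citadel vs Delta: Delta wins 12–9.
  Citadel vs Ember: Ember wins 12–9.
  Citadel vs Lumen: Citadel wins 13–8.
  Delta vs Ember: Delta wins 17–4.
  Delta vs Lumen: Delta wins 21–0.
  Ember vs Lumen: Ember wins 11–10.
Copeland scores (wins − losses):
  Apollo: 0 − 4 = -4
  Citadel: 2 − 2 = 0
  Delta: 4 − 0 = 4
  Ember: 3 − 1 = 2
  Lumen: 1 − 3 = -2
Delta has the best Copeland score.

Delta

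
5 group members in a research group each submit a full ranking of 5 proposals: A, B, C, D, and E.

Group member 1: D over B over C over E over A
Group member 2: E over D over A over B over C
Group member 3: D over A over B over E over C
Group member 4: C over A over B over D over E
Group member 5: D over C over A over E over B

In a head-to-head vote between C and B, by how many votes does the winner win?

Ballots ranking C above B: 2.
Ballots ranking B above C: 3.
B wins 3–2, a margin of 1.

1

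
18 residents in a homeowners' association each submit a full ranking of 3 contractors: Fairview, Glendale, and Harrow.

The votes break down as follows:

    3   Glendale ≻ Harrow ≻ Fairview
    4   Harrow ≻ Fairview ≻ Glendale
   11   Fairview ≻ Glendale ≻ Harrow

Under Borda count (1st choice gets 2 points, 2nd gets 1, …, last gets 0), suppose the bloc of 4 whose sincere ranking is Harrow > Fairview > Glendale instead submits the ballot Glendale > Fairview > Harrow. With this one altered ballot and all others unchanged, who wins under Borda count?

Borda totals with the altered ballot: Fairview 26, Glendale 25, Harrow 3.
The winner is unchanged: still Fairview.

Fairview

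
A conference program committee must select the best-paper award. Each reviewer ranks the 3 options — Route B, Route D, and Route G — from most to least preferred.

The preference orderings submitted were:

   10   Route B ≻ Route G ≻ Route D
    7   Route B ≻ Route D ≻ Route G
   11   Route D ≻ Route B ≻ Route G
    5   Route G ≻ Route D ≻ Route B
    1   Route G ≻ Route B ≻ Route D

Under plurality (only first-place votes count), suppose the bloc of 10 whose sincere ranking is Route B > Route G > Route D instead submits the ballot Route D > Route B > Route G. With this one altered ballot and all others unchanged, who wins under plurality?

First-place totals with the altered ballot: Route B 7, Route D 21, Route G 6.
The switch changes the winner from Route B to Route D.

Route D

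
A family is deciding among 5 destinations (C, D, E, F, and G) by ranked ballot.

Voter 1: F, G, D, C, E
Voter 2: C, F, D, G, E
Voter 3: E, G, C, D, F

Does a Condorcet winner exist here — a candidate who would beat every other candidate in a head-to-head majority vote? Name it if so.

Head-to-head results (3 voters total):
C vs D: C wins 2–1.
C vs E: C wins 2–1.
C vs F: C wins 2–1.
C vs G: G wins 2–1.
D vs E: D wins 2–1.
D vs F: F wins 2–1.
D vs G: G wins 2–1.
E vs F: F wins 2–1.
E vs G: G wins 2–1.
F vs G: F wins 2–1.
No candidate beats all others: C beats F beats G beats C, a majority cycle.

No Condorcet winner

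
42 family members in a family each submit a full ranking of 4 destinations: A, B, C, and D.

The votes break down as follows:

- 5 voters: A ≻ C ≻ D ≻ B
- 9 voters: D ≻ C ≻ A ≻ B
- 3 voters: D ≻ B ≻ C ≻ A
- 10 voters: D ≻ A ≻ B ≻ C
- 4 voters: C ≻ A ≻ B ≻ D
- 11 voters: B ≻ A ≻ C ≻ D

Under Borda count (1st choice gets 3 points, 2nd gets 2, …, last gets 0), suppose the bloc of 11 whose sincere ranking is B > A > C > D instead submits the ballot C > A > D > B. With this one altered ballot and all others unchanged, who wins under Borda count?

D

Borda totals with the altered ballot: A 74, B 20, C 76, D 82.
The switch changes the winner from A to D.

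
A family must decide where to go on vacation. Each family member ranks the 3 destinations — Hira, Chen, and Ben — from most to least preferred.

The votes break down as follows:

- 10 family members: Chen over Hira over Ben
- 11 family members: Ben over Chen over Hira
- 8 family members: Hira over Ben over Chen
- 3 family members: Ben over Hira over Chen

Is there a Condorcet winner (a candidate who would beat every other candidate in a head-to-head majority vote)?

No

Head-to-head results (32 voters total):
Hira vs Chen: Chen wins 21–11.
Hira vs Ben: Hira wins 18–14.
Chen vs Ben: Ben wins 22–10.
No candidate beats all others: Hira beats Ben beats Chen beats Hira, a majority cycle.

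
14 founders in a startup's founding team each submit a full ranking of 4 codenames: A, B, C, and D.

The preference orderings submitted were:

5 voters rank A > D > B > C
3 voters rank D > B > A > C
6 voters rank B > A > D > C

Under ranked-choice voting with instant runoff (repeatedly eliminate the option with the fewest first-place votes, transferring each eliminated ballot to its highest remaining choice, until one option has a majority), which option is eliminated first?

C

Round 1: B 6, A 5, D 3, C 0. C has the fewest and is eliminated.
Round 2: B 6, A 5, D 3. D has the fewest and is eliminated.
Round 3: B 9, A 5. B has a majority.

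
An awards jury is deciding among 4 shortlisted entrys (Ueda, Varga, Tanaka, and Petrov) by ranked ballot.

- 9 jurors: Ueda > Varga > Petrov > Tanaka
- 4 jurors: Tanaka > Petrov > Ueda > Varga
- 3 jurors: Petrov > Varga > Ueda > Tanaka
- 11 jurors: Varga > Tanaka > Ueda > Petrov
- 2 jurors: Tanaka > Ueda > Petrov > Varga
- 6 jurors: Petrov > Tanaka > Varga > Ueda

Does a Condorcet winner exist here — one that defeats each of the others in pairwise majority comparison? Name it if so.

Varga

Head-to-head results (35 voters total):
Ueda vs Varga: Varga wins 20–15.
Ueda vs Tanaka: Tanaka wins 23–12.
Ueda vs Petrov: Ueda wins 22–13.
Varga vs Tanaka: Varga wins 23–12.
Varga vs Petrov: Varga wins 20–15.
Tanaka vs Petrov: Petrov wins 18–17.
Varga beats each rival — Ueda (20–15), Tanaka (23–12), Petrov (20–15) — so Varga is the Condorcet winner.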